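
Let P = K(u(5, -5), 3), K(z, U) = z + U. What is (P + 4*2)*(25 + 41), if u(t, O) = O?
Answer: 396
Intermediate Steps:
K(z, U) = U + z
P = -2 (P = 3 - 5 = -2)
(P + 4*2)*(25 + 41) = (-2 + 4*2)*(25 + 41) = (-2 + 8)*66 = 6*66 = 396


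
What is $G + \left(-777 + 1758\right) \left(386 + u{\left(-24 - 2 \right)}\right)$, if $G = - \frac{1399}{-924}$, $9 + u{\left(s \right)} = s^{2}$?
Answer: $\frac{954486931}{924} \approx 1.033 \cdot 10^{6}$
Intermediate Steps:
$u{\left(s \right)} = -9 + s^{2}$
$G = \frac{1399}{924}$ ($G = \left(-1399\right) \left(- \frac{1}{924}\right) = \frac{1399}{924} \approx 1.5141$)
$G + \left(-777 + 1758\right) \left(386 + u{\left(-24 - 2 \right)}\right) = \frac{1399}{924} + \left(-777 + 1758\right) \left(386 - \left(9 - \left(-24 - 2\right)^{2}\right)\right) = \frac{1399}{924} + 981 \left(386 - \left(9 - \left(-26\right)^{2}\right)\right) = \frac{1399}{924} + 981 \left(386 + \left(-9 + 676\right)\right) = \frac{1399}{924} + 981 \left(386 + 667\right) = \frac{1399}{924} + 981 \cdot 1053 = \frac{1399}{924} + 1032993 = \frac{954486931}{924}$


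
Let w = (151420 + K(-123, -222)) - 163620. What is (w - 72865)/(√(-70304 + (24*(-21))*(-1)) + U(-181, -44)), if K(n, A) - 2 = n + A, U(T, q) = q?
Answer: 469744/8967 + 106760*I*√698/8967 ≈ 52.386 + 314.55*I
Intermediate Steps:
K(n, A) = 2 + A + n (K(n, A) = 2 + (n + A) = 2 + (A + n) = 2 + A + n)
w = -12543 (w = (151420 + (2 - 222 - 123)) - 163620 = (151420 - 343) - 163620 = 151077 - 163620 = -12543)
(w - 72865)/(√(-70304 + (24*(-21))*(-1)) + U(-181, -44)) = (-12543 - 72865)/(√(-70304 + (24*(-21))*(-1)) - 44) = -85408/(√(-70304 - 504*(-1)) - 44) = -85408/(√(-70304 + 504) - 44) = -85408/(√(-69800) - 44) = -85408/(10*I*√698 - 44) = -85408/(-44 + 10*I*√698)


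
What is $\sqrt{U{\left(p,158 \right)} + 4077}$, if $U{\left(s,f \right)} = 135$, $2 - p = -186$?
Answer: $18 \sqrt{13} \approx 64.9$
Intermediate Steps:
$p = 188$ ($p = 2 - -186 = 2 + 186 = 188$)
$\sqrt{U{\left(p,158 \right)} + 4077} = \sqrt{135 + 4077} = \sqrt{4212} = 18 \sqrt{13}$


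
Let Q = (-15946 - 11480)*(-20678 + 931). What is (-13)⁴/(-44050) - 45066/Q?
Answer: -368335391401/568015543550 ≈ -0.64846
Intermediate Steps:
Q = 541581222 (Q = -27426*(-19747) = 541581222)
(-13)⁴/(-44050) - 45066/Q = (-13)⁴/(-44050) - 45066/541581222 = 28561*(-1/44050) - 45066*1/541581222 = -28561/44050 - 1073/12894791 = -368335391401/568015543550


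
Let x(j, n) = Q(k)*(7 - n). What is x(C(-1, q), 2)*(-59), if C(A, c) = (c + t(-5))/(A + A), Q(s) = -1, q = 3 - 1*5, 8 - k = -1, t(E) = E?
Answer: 295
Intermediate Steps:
k = 9 (k = 8 - 1*(-1) = 8 + 1 = 9)
q = -2 (q = 3 - 5 = -2)
C(A, c) = (-5 + c)/(2*A) (C(A, c) = (c - 5)/(A + A) = (-5 + c)/((2*A)) = (-5 + c)*(1/(2*A)) = (-5 + c)/(2*A))
x(j, n) = -7 + n (x(j, n) = -(7 - n) = -7 + n)
x(C(-1, q), 2)*(-59) = (-7 + 2)*(-59) = -5*(-59) = 295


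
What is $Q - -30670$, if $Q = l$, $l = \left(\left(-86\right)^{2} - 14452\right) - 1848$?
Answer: $21766$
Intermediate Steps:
$l = -8904$ ($l = \left(7396 - 14452\right) - 1848 = -7056 - 1848 = -8904$)
$Q = -8904$
$Q - -30670 = -8904 - -30670 = -8904 + 30670 = 21766$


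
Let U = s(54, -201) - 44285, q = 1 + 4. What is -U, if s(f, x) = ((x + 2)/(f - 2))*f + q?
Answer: 1156653/26 ≈ 44487.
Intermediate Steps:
q = 5
s(f, x) = 5 + f*(2 + x)/(-2 + f) (s(f, x) = ((x + 2)/(f - 2))*f + 5 = ((2 + x)/(-2 + f))*f + 5 = f*(2 + x)/(-2 + f) + 5 = 5 + f*(2 + x)/(-2 + f))
U = -1156653/26 (U = (-10 + 7*54 + 54*(-201))/(-2 + 54) - 44285 = (-10 + 378 - 10854)/52 - 44285 = (1/52)*(-10486) - 44285 = -5243/26 - 44285 = -1156653/26 ≈ -44487.)
-U = -1*(-1156653/26) = 1156653/26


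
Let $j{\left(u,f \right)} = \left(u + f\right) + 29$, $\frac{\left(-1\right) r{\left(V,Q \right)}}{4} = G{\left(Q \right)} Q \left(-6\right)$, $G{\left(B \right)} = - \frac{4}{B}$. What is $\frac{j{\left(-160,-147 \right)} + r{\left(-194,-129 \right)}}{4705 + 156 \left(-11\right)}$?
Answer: $- \frac{374}{2989} \approx -0.12513$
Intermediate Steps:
$r{\left(V,Q \right)} = -96$ ($r{\left(V,Q \right)} = - 4 - \frac{4}{Q} Q \left(-6\right) = - 4 \left(\left(-4\right) \left(-6\right)\right) = \left(-4\right) 24 = -96$)
$j{\left(u,f \right)} = 29 + f + u$ ($j{\left(u,f \right)} = \left(f + u\right) + 29 = 29 + f + u$)
$\frac{j{\left(-160,-147 \right)} + r{\left(-194,-129 \right)}}{4705 + 156 \left(-11\right)} = \frac{\left(29 - 147 - 160\right) - 96}{4705 + 156 \left(-11\right)} = \frac{-278 - 96}{4705 - 1716} = - \frac{374}{2989}$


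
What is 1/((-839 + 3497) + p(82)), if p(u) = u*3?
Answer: 1/2904 ≈ 0.00034435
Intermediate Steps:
p(u) = 3*u
1/((-839 + 3497) + p(82)) = 1/((-839 + 3497) + 3*82) = 1/(2658 + 246) = 1/2904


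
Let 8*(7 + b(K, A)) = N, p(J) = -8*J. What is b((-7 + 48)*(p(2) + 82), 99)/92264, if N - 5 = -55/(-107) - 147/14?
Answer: -13051/157955968 ≈ -8.2624e-5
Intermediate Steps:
N = -1067/214 (N = 5 + (-55/(-107) - 147/14) = 5 + (-55*(-1/107) - 147*1/14) = 5 + (55/107 - 21/2) = 5 - 2137/214 = -1067/214 ≈ -4.9860)
b(K, A) = -13051/1712 (b(K, A) = -7 + (⅛)*(-1067/214) = -7 - 1067/1712 = -13051/1712)
b((-7 + 48)*(p(2) + 82), 99)/92264 = -13051/1712/92264 = -13051/1712*1/92264 = -13051/157955968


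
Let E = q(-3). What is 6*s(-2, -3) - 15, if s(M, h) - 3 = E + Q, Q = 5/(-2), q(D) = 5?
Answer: 18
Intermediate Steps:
E = 5
Q = -5/2 (Q = 5*(-½) = -5/2 ≈ -2.5000)
s(M, h) = 11/2 (s(M, h) = 3 + (5 - 5/2) = 3 + 5/2 = 11/2)
6*s(-2, -3) - 15 = 6*(11/2) - 15 = 33 - 15 = 18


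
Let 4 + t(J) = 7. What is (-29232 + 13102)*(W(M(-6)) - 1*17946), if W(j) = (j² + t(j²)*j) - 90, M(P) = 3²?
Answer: 289178640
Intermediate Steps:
t(J) = 3 (t(J) = -4 + 7 = 3)
M(P) = 9
W(j) = -90 + j² + 3*j (W(j) = (j² + 3*j) - 90 = -90 + j² + 3*j)
(-29232 + 13102)*(W(M(-6)) - 1*17946) = (-29232 + 13102)*((-90 + 9² + 3*9) - 1*17946) = -16130*((-90 + 81 + 27) - 17946) = -16130*(18 - 17946) = -16130*(-17928) = 289178640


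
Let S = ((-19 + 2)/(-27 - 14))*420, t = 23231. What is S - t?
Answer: -945331/41 ≈ -23057.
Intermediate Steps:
S = 7140/41 (S = -17/(-41)*420 = -17*(-1/41)*420 = (17/41)*420 = 7140/41 ≈ 174.15)
S - t = 7140/41 - 1*23231 = 7140/41 - 23231 = -945331/41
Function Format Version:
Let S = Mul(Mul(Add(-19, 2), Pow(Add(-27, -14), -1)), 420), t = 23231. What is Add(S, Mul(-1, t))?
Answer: Rational(-945331, 41) ≈ -23057.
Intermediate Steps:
S = Rational(7140, 41) (S = Mul(Mul(-17, Pow(-41, -1)), 420) = Mul(Mul(-17, Rational(-1, 41)), 420) = Mul(Rational(17, 41), 420) = Rational(7140, 41) ≈ 174.15)
Add(S, Mul(-1, t)) = Add(Rational(7140, 41), Mul(-1, 23231)) = Add(Rational(7140, 41), -23231) = Rational(-945331, 41)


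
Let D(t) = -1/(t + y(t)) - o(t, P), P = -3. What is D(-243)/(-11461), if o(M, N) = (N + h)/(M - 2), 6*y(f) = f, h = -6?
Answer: 659/227443545 ≈ 2.8974e-6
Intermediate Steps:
y(f) = f/6
o(M, N) = (-6 + N)/(-2 + M) (o(M, N) = (N - 6)/(M - 2) = (-6 + N)/(-2 + M))
D(t) = 9/(-2 + t) - 6/(7*t) (D(t) = -1/(t + t/6) - (-6 - 3)/(-2 + t) = -1/(7*t/6) - (-9)/(-2 + t) = -6/(7*t) - (-9)/(-2 + t) = -6/(7*t) + 9/(-2 + t) = 9/(-2 + t) - 6/(7*t))
D(-243)/(-11461) = ((3/7)*(4 + 19*(-243))/(-243*(-2 - 243)))/(-11461) = ((3/7)*(-1/243)*(4 - 4617)/(-245))*(-1/11461) = ((3/7)*(-1/243)*(-1/245)*(-4613))*(-1/11461) = -659/19845*(-1/11461) = 659/227443545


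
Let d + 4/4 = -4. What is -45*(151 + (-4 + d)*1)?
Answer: -6390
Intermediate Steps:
d = -5 (d = -1 - 4 = -5)
-45*(151 + (-4 + d)*1) = -45*(151 + (-4 - 5)*1) = -45*(151 - 9*1) = -45*(151 - 9) = -45*142 = -6390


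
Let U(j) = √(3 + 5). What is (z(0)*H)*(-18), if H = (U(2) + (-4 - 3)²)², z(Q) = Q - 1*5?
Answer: 216810 + 17640*√2 ≈ 2.4176e+5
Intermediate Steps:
U(j) = 2*√2 (U(j) = √8 = 2*√2)
z(Q) = -5 + Q (z(Q) = Q - 5 = -5 + Q)
H = (49 + 2*√2)² (H = (2*√2 + (-4 - 3)²)² = (2*√2 + (-7)²)² = (2*√2 + 49)² = (49 + 2*√2)² ≈ 2686.2)
(z(0)*H)*(-18) = ((-5 + 0)*(2409 + 196*√2))*(-18) = -5*(2409 + 196*√2)*(-18) = (-12045 - 980*√2)*(-18) = 216810 + 17640*√2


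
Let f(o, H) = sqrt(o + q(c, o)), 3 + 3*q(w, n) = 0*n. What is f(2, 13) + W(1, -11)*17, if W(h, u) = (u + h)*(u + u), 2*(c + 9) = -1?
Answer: 3741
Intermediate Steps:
c = -19/2 (c = -9 + (1/2)*(-1) = -9 - 1/2 = -19/2 ≈ -9.5000)
q(w, n) = -1 (q(w, n) = -1 + (0*n)/3 = -1 + (1/3)*0 = -1 + 0 = -1)
W(h, u) = 2*u*(h + u) (W(h, u) = (h + u)*(2*u) = 2*u*(h + u))
f(o, H) = sqrt(-1 + o) (f(o, H) = sqrt(o - 1) = sqrt(-1 + o))
f(2, 13) + W(1, -11)*17 = sqrt(-1 + 2) + (2*(-11)*(1 - 11))*17 = sqrt(1) + (2*(-11)*(-10))*17 = 1 + 220*17 = 1 + 3740 = 3741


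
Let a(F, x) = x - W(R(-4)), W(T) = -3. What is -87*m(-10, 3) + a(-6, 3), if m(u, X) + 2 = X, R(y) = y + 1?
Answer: -81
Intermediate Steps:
R(y) = 1 + y
m(u, X) = -2 + X
a(F, x) = 3 + x (a(F, x) = x - 1*(-3) = x + 3 = 3 + x)
-87*m(-10, 3) + a(-6, 3) = -87*(-2 + 3) + (3 + 3) = -87*1 + 6 = -87 + 6 = -81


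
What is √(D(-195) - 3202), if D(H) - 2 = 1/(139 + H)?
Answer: 11*I*√20734/28 ≈ 56.569*I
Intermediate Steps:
D(H) = 2 + 1/(139 + H)
√(D(-195) - 3202) = √((279 + 2*(-195))/(139 - 195) - 3202) = √((279 - 390)/(-56) - 3202) = √(-1/56*(-111) - 3202) = √(111/56 - 3202) = √(-179201/56) = 11*I*√20734/28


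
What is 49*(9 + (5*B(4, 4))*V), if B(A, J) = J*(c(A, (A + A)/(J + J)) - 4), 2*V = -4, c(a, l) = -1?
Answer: 10241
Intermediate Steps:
V = -2 (V = (½)*(-4) = -2)
B(A, J) = -5*J (B(A, J) = J*(-1 - 4) = J*(-5) = -5*J)
49*(9 + (5*B(4, 4))*V) = 49*(9 + (5*(-5*4))*(-2)) = 49*(9 + (5*(-20))*(-2)) = 49*(9 - 100*(-2)) = 49*(9 + 200) = 49*209 = 10241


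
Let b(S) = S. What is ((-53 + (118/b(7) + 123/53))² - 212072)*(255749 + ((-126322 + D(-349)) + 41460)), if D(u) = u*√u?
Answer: -4961251168475176/137641 + 10132290096952*I*√349/137641 ≈ -3.6045e+10 + 1.3752e+9*I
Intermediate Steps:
D(u) = u^(3/2)
((-53 + (118/b(7) + 123/53))² - 212072)*(255749 + ((-126322 + D(-349)) + 41460)) = ((-53 + (118/7 + 123/53))² - 212072)*(255749 + ((-126322 + (-349)^(3/2)) + 41460)) = ((-53 + (118*(⅐) + 123*(1/53)))² - 212072)*(255749 + ((-126322 - 349*I*√349) + 41460)) = ((-53 + (118/7 + 123/53))² - 212072)*(255749 + (-84862 - 349*I*√349)) = ((-53 + 7115/371)² - 212072)*(170887 - 349*I*√349) = ((-12548/371)² - 212072)*(170887 - 349*I*√349) = (157452304/137641 - 212072)*(170887 - 349*I*√349) = -29032349848*(170887 - 349*I*√349)/137641 = -4961251168475176/137641 + 10132290096952*I*√349/137641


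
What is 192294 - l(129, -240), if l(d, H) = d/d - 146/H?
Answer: 23075087/120 ≈ 1.9229e+5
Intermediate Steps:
l(d, H) = 1 - 146/H
192294 - l(129, -240) = 192294 - (-146 - 240)/(-240) = 192294 - (-1)*(-386)/240 = 192294 - 1*193/120 = 192294 - 193/120 = 23075087/120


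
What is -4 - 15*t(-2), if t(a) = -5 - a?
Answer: 41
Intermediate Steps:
-4 - 15*t(-2) = -4 - 15*(-5 - 1*(-2)) = -4 - 15*(-5 + 2) = -4 - 15*(-3) = -4 + 45 = 41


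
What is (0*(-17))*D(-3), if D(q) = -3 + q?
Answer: 0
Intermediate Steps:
(0*(-17))*D(-3) = (0*(-17))*(-3 - 3) = 0*(-6) = 0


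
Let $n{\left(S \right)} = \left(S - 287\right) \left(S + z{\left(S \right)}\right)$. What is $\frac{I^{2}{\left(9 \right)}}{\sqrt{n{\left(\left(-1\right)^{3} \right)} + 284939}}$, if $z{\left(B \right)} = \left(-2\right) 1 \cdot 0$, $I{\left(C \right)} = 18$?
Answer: $\frac{324 \sqrt{285227}}{285227} \approx 0.60667$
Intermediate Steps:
$z{\left(B \right)} = 0$ ($z{\left(B \right)} = \left(-2\right) 0 = 0$)
$n{\left(S \right)} = S \left(-287 + S\right)$ ($n{\left(S \right)} = \left(S - 287\right) \left(S + 0\right) = \left(-287 + S\right) S = S \left(-287 + S\right)$)
$\frac{I^{2}{\left(9 \right)}}{\sqrt{n{\left(\left(-1\right)^{3} \right)} + 284939}} = \frac{18^{2}}{\sqrt{\left(-1\right)^{3} \left(-287 + \left(-1\right)^{3}\right) + 284939}} = \frac{324}{\sqrt{- (-287 - 1) + 284939}} = \frac{324}{\sqrt{\left(-1\right) \left(-288\right) + 284939}} = \frac{324}{\sqrt{288 + 284939}} = \frac{324}{\sqrt{285227}} = 324 \frac{\sqrt{285227}}{285227} = \frac{324 \sqrt{285227}}{285227}$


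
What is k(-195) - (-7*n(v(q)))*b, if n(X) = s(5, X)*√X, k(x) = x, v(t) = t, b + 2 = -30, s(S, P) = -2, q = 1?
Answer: 253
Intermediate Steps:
b = -32 (b = -2 - 30 = -32)
n(X) = -2*√X
k(-195) - (-7*n(v(q)))*b = -195 - (-(-14)*√1)*(-32) = -195 - (-(-14))*(-32) = -195 - (-7*(-2))*(-32) = -195 - 14*(-32) = -195 - 1*(-448) = -195 + 448 = 253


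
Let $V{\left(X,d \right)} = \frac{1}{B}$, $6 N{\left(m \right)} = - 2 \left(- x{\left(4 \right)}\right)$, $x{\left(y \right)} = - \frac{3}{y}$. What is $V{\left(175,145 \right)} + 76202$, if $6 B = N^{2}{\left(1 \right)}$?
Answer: $76298$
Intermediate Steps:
$N{\left(m \right)} = - \frac{1}{4}$ ($N{\left(m \right)} = \frac{\left(-2\right) \left(- \frac{-3}{4}\right)}{6} = \frac{\left(-2\right) \left(\left(-1\right) \left(- \frac{3}{4}\right)\right)}{6} = \frac{\left(-2\right) \frac{3}{4}}{6} = \frac{1}{6} \left(- \frac{3}{2}\right) = - \frac{1}{4}$)
$B = \frac{1}{96}$ ($B = \frac{\left(- \frac{1}{4}\right)^{2}}{6} = \frac{1}{6} \cdot \frac{1}{16} = \frac{1}{96} \approx 0.010417$)
$V{\left(X,d \right)} = 96$ ($V{\left(X,d \right)} = \frac{1}{\frac{1}{96}} = 96$)
$V{\left(175,145 \right)} + 76202 = 96 + 76202 = 76298$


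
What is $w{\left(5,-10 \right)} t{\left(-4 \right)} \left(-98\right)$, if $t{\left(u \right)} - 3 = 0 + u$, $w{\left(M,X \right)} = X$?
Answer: $-980$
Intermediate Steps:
$t{\left(u \right)} = 3 + u$ ($t{\left(u \right)} = 3 + \left(0 + u\right) = 3 + u$)
$w{\left(5,-10 \right)} t{\left(-4 \right)} \left(-98\right) = - 10 \left(3 - 4\right) \left(-98\right) = \left(-10\right) \left(-1\right) \left(-98\right) = 10 \left(-98\right) = -980$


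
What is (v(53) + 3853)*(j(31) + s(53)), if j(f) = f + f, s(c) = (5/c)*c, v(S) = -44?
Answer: 255203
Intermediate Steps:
s(c) = 5
j(f) = 2*f
(v(53) + 3853)*(j(31) + s(53)) = (-44 + 3853)*(2*31 + 5) = 3809*(62 + 5) = 3809*67 = 255203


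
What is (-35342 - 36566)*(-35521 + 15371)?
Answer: 1448946200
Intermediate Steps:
(-35342 - 36566)*(-35521 + 15371) = -71908*(-20150) = 1448946200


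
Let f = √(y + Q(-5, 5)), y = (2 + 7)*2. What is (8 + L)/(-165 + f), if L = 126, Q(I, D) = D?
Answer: -165/203 - √23/203 ≈ -0.83643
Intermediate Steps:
y = 18 (y = 9*2 = 18)
f = √23 (f = √(18 + 5) = √23 ≈ 4.7958)
(8 + L)/(-165 + f) = (8 + 126)/(-165 + √23) = 134/(-165 + √23)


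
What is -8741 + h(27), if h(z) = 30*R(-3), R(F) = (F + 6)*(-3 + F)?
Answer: -9281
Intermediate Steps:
R(F) = (-3 + F)*(6 + F) (R(F) = (6 + F)*(-3 + F) = (-3 + F)*(6 + F))
h(z) = -540 (h(z) = 30*(-18 + (-3)² + 3*(-3)) = 30*(-18 + 9 - 9) = 30*(-18) = -540)
-8741 + h(27) = -8741 - 540 = -9281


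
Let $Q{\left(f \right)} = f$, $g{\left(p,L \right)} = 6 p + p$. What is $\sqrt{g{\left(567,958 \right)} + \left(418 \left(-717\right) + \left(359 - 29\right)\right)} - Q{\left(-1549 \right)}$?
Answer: $1549 + 9 i \sqrt{3647} \approx 1549.0 + 543.51 i$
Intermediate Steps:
$g{\left(p,L \right)} = 7 p$
$\sqrt{g{\left(567,958 \right)} + \left(418 \left(-717\right) + \left(359 - 29\right)\right)} - Q{\left(-1549 \right)} = \sqrt{7 \cdot 567 + \left(418 \left(-717\right) + \left(359 - 29\right)\right)} - -1549 = \sqrt{3969 + \left(-299706 + \left(359 - 29\right)\right)} + 1549 = \sqrt{3969 + \left(-299706 + 330\right)} + 1549 = \sqrt{3969 - 299376} + 1549 = \sqrt{-295407} + 1549 = 9 i \sqrt{3647} + 1549 = 1549 + 9 i \sqrt{3647}$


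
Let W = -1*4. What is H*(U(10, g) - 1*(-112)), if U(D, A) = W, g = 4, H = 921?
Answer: 99468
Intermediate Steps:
W = -4
U(D, A) = -4
H*(U(10, g) - 1*(-112)) = 921*(-4 - 1*(-112)) = 921*(-4 + 112) = 921*108 = 99468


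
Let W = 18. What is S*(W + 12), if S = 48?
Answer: 1440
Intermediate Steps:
S*(W + 12) = 48*(18 + 12) = 48*30 = 1440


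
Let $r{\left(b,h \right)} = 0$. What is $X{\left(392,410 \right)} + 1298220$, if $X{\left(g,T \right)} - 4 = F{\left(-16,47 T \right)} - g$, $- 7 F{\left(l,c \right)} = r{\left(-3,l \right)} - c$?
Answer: $\frac{9104094}{7} \approx 1.3006 \cdot 10^{6}$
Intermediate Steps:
$F{\left(l,c \right)} = \frac{c}{7}$ ($F{\left(l,c \right)} = - \frac{0 - c}{7} = - \frac{\left(-1\right) c}{7} = \frac{c}{7}$)
$X{\left(g,T \right)} = 4 - g + \frac{47 T}{7}$ ($X{\left(g,T \right)} = 4 + \left(\frac{47 T}{7} - g\right) = 4 + \left(- g + \frac{47 T}{7}\right) = 4 - g + \frac{47 T}{7}$)
$X{\left(392,410 \right)} + 1298220 = \left(4 - 392 + \frac{47}{7} \cdot 410\right) + 1298220 = \left(4 - 392 + \frac{19270}{7}\right) + 1298220 = \frac{16554}{7} + 1298220 = \frac{9104094}{7}$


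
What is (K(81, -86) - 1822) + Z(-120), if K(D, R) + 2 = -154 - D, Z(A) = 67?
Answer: -1992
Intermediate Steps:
K(D, R) = -156 - D (K(D, R) = -2 + (-154 - D) = -156 - D)
(K(81, -86) - 1822) + Z(-120) = ((-156 - 1*81) - 1822) + 67 = ((-156 - 81) - 1822) + 67 = (-237 - 1822) + 67 = -2059 + 67 = -1992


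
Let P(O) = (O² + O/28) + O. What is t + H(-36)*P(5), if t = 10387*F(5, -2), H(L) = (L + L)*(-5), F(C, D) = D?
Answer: -69368/7 ≈ -9909.7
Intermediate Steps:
H(L) = -10*L (H(L) = (2*L)*(-5) = -10*L)
P(O) = O² + 29*O/28 (P(O) = (O² + O/28) + O = O² + 29*O/28)
t = -20774 (t = 10387*(-2) = -20774)
t + H(-36)*P(5) = -20774 + (-10*(-36))*((1/28)*5*(29 + 28*5)) = -20774 + 360*((1/28)*5*(29 + 140)) = -20774 + 360*((1/28)*5*169) = -20774 + 360*(845/28) = -20774 + 76050/7 = -69368/7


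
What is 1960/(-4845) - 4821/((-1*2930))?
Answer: 3522989/2839170 ≈ 1.2409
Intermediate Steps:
1960/(-4845) - 4821/((-1*2930)) = 1960*(-1/4845) - 4821/(-2930) = -392/969 - 4821*(-1/2930) = -392/969 + 4821/2930 = 3522989/2839170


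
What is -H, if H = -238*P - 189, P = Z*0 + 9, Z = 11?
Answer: 2331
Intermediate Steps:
P = 9 (P = 11*0 + 9 = 0 + 9 = 9)
H = -2331 (H = -238*9 - 189 = -2142 - 189 = -2331)
-H = -1*(-2331) = 2331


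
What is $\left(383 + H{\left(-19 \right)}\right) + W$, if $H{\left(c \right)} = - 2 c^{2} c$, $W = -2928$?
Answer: $11173$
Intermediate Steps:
$H{\left(c \right)} = - 2 c^{3}$
$\left(383 + H{\left(-19 \right)}\right) + W = \left(383 - 2 \left(-19\right)^{3}\right) - 2928 = \left(383 - -13718\right) - 2928 = \left(383 + 13718\right) - 2928 = 14101 - 2928 = 11173$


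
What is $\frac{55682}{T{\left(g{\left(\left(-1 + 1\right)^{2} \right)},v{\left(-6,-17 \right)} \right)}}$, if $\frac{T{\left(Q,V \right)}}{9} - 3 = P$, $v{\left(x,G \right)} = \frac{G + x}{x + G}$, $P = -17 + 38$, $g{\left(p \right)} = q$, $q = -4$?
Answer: $\frac{27841}{108} \approx 257.79$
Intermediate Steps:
$g{\left(p \right)} = -4$
$P = 21$
$v{\left(x,G \right)} = 1$ ($v{\left(x,G \right)} = \frac{G + x}{G + x} = 1$)
$T{\left(Q,V \right)} = 216$ ($T{\left(Q,V \right)} = 27 + 9 \cdot 21 = 27 + 189 = 216$)
$\frac{55682}{T{\left(g{\left(\left(-1 + 1\right)^{2} \right)},v{\left(-6,-17 \right)} \right)}} = \frac{55682}{216} = 55682 \cdot \frac{1}{216} = \frac{27841}{108}$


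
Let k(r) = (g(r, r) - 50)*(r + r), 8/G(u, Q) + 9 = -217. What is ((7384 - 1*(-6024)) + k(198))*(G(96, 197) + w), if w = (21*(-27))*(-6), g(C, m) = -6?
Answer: -3370612096/113 ≈ -2.9828e+7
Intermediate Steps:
G(u, Q) = -4/113 (G(u, Q) = 8/(-9 - 217) = 8/(-226) = 8*(-1/226) = -4/113)
k(r) = -112*r (k(r) = (-6 - 50)*(r + r) = -112*r)
w = 3402 (w = -567*(-6) = 3402)
((7384 - 1*(-6024)) + k(198))*(G(96, 197) + w) = ((7384 - 1*(-6024)) - 112*198)*(-4/113 + 3402) = ((7384 + 6024) - 22176)*(384422/113) = (13408 - 22176)*(384422/113) = -8768*384422/113 = -3370612096/113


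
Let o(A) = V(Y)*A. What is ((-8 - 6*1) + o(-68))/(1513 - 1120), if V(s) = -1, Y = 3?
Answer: 18/131 ≈ 0.13740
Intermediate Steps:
o(A) = -A
((-8 - 6*1) + o(-68))/(1513 - 1120) = ((-8 - 6*1) - 1*(-68))/(1513 - 1120) = ((-8 - 6) + 68)/393 = (-14 + 68)*(1/393) = 54*(1/393) = 18/131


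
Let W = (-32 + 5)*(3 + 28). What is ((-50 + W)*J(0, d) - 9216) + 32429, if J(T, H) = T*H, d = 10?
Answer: 23213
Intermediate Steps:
W = -837 (W = -27*31 = -837)
J(T, H) = H*T
((-50 + W)*J(0, d) - 9216) + 32429 = ((-50 - 837)*(10*0) - 9216) + 32429 = (-887*0 - 9216) + 32429 = (0 - 9216) + 32429 = -9216 + 32429 = 23213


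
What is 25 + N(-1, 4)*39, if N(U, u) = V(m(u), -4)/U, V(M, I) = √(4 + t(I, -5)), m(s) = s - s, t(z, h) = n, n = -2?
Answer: 25 - 39*√2 ≈ -30.154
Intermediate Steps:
t(z, h) = -2
m(s) = 0
V(M, I) = √2 (V(M, I) = √(4 - 2) = √2)
N(U, u) = √2/U
25 + N(-1, 4)*39 = 25 + (√2/(-1))*39 = 25 + (√2*(-1))*39 = 25 - √2*39 = 25 - 39*√2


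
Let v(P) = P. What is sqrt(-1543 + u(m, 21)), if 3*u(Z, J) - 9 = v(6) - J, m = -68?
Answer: I*sqrt(1545) ≈ 39.307*I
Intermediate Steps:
u(Z, J) = 5 - J/3 (u(Z, J) = 3 + (6 - J)/3 = 3 + (2 - J/3) = 5 - J/3)
sqrt(-1543 + u(m, 21)) = sqrt(-1543 + (5 - 1/3*21)) = sqrt(-1543 + (5 - 7)) = sqrt(-1543 - 2) = sqrt(-1545) = I*sqrt(1545)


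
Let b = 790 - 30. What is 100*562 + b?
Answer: 56960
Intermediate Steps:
b = 760
100*562 + b = 100*562 + 760 = 56200 + 760 = 56960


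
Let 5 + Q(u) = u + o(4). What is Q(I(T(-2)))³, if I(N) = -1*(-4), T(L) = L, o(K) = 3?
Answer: 8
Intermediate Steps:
I(N) = 4
Q(u) = -2 + u (Q(u) = -5 + (u + 3) = -5 + (3 + u) = -2 + u)
Q(I(T(-2)))³ = (-2 + 4)³ = 2³ = 8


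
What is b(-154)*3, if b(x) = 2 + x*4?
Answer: -1842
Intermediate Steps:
b(x) = 2 + 4*x
b(-154)*3 = (2 + 4*(-154))*3 = (2 - 616)*3 = -614*3 = -1842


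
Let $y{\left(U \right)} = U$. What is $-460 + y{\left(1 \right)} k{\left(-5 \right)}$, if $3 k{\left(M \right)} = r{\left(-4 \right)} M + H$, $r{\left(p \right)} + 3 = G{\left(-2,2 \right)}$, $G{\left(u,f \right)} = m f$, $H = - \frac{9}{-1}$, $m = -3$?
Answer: $-442$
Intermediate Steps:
$H = 9$ ($H = \left(-9\right) \left(-1\right) = 9$)
$G{\left(u,f \right)} = - 3 f$
$r{\left(p \right)} = -9$ ($r{\left(p \right)} = -3 - 6 = -9$)
$k{\left(M \right)} = 3 - 3 M$ ($k{\left(M \right)} = \frac{- 9 M + 9}{3} = \frac{9 - 9 M}{3} = 3 - 3 M$)
$-460 + y{\left(1 \right)} k{\left(-5 \right)} = -460 + 1 \left(3 - -15\right) = -460 + 1 \left(3 + 15\right) = -460 + 1 \cdot 18 = -460 + 18 = -442$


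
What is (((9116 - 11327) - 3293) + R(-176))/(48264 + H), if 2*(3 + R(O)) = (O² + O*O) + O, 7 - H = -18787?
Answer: 25381/67058 ≈ 0.37849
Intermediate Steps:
H = 18794 (H = 7 - 1*(-18787) = 7 + 18787 = 18794)
R(O) = -3 + O² + O/2 (R(O) = -3 + ((O² + O*O) + O)/2 = -3 + ((O² + O²) + O)/2 = -3 + (2*O² + O)/2 = -3 + (O + 2*O²)/2 = -3 + (O² + O/2) = -3 + O² + O/2)
(((9116 - 11327) - 3293) + R(-176))/(48264 + H) = (((9116 - 11327) - 3293) + (-3 + (-176)² + (½)*(-176)))/(48264 + 18794) = ((-2211 - 3293) + (-3 + 30976 - 88))/67058 = (-5504 + 30885)*(1/67058) = 25381*(1/67058) = 25381/67058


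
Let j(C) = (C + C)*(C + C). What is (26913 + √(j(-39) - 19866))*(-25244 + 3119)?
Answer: -595450125 - 22125*I*√13782 ≈ -5.9545e+8 - 2.5974e+6*I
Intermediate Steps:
j(C) = 4*C² (j(C) = (2*C)*(2*C) = 4*C²)
(26913 + √(j(-39) - 19866))*(-25244 + 3119) = (26913 + √(4*(-39)² - 19866))*(-25244 + 3119) = (26913 + √(4*1521 - 19866))*(-22125) = (26913 + √(6084 - 19866))*(-22125) = (26913 + √(-13782))*(-22125) = (26913 + I*√13782)*(-22125) = -595450125 - 22125*I*√13782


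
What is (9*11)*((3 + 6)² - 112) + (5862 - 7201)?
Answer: -4408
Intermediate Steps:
(9*11)*((3 + 6)² - 112) + (5862 - 7201) = 99*(9² - 112) - 1339 = 99*(81 - 112) - 1339 = 99*(-31) - 1339 = -3069 - 1339 = -4408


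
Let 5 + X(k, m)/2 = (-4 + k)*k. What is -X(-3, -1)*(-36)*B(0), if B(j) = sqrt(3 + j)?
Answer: 1152*sqrt(3) ≈ 1995.3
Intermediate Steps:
X(k, m) = -10 + 2*k*(-4 + k) (X(k, m) = -10 + 2*((-4 + k)*k) = -10 + 2*(k*(-4 + k)) = -10 + 2*k*(-4 + k))
-X(-3, -1)*(-36)*B(0) = -(-10 - 8*(-3) + 2*(-3)**2)*(-36)*sqrt(3 + 0) = -(-10 + 24 + 2*9)*(-36)*sqrt(3) = -(-10 + 24 + 18)*(-36)*sqrt(3) = -32*(-36)*sqrt(3) = -(-1152)*sqrt(3) = 1152*sqrt(3)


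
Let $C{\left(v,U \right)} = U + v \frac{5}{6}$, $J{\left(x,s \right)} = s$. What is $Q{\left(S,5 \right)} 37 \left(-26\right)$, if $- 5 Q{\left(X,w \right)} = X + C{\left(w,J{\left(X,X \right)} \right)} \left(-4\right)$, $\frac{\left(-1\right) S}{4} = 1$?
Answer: $- \frac{13468}{15} \approx -897.87$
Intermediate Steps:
$S = -4$ ($S = \left(-4\right) 1 = -4$)
$C{\left(v,U \right)} = U + \frac{5 v}{6}$ ($C{\left(v,U \right)} = U + v 5 \cdot \frac{1}{6} = U + v \frac{5}{6} = U + \frac{5 v}{6}$)
$Q{\left(X,w \right)} = \frac{2 w}{3} + \frac{3 X}{5}$ ($Q{\left(X,w \right)} = - \frac{X + \left(X + \frac{5 w}{6}\right) \left(-4\right)}{5} = - \frac{X - \left(4 X + \frac{10 w}{3}\right)}{5} = - \frac{- 3 X - \frac{10 w}{3}}{5} = \frac{2 w}{3} + \frac{3 X}{5}$)
$Q{\left(S,5 \right)} 37 \left(-26\right) = \left(\frac{2}{3} \cdot 5 + \frac{3}{5} \left(-4\right)\right) 37 \left(-26\right) = \left(\frac{10}{3} - \frac{12}{5}\right) 37 \left(-26\right) = \frac{14}{15} \cdot 37 \left(-26\right) = \frac{518}{15} \left(-26\right) = - \frac{13468}{15}$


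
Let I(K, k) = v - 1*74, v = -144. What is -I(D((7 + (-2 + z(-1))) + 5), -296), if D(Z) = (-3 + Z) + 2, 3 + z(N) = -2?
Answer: 218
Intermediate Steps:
z(N) = -5 (z(N) = -3 - 2 = -5)
D(Z) = -1 + Z
I(K, k) = -218 (I(K, k) = -144 - 1*74 = -144 - 74 = -218)
-I(D((7 + (-2 + z(-1))) + 5), -296) = -1*(-218) = 218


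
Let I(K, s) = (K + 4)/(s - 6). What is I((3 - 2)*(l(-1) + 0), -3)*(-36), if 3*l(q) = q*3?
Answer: 12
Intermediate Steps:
l(q) = q (l(q) = (q*3)/3 = (3*q)/3 = q)
I(K, s) = (4 + K)/(-6 + s)
I((3 - 2)*(l(-1) + 0), -3)*(-36) = ((4 + (3 - 2)*(-1 + 0))/(-6 - 3))*(-36) = ((4 + 1*(-1))/(-9))*(-36) = -(4 - 1)/9*(-36) = -⅑*3*(-36) = -⅓*(-36) = 12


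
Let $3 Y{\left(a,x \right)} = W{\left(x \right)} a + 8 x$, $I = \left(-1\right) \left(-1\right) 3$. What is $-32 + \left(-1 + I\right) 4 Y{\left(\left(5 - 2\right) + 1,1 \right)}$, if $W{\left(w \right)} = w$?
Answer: $0$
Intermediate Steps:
$I = 3$ ($I = 1 \cdot 3 = 3$)
$Y{\left(a,x \right)} = \frac{8 x}{3} + \frac{a x}{3}$ ($Y{\left(a,x \right)} = \frac{x a + 8 x}{3} = \frac{a x + 8 x}{3} = \frac{8 x + a x}{3} = \frac{8 x}{3} + \frac{a x}{3}$)
$-32 + \left(-1 + I\right) 4 Y{\left(\left(5 - 2\right) + 1,1 \right)} = -32 + \left(-1 + 3\right) 4 \cdot \frac{1}{3} \cdot 1 \left(8 + \left(\left(5 - 2\right) + 1\right)\right) = -32 + 2 \cdot 4 \cdot \frac{1}{3} \cdot 1 \left(8 + \left(3 + 1\right)\right) = -32 + 8 \cdot \frac{1}{3} \cdot 1 \left(8 + 4\right) = -32 + 8 \cdot \frac{1}{3} \cdot 1 \cdot 12 = -32 + 8 \cdot 4 = -32 + 32 = 0$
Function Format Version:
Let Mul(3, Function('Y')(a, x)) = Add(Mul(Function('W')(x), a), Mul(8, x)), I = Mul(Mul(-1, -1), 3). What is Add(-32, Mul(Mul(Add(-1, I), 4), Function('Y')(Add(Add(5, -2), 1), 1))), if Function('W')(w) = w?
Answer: 0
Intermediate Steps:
I = 3 (I = Mul(1, 3) = 3)
Function('Y')(a, x) = Add(Mul(Rational(8, 3), x), Mul(Rational(1, 3), a, x)) (Function('Y')(a, x) = Mul(Rational(1, 3), Add(Mul(x, a), Mul(8, x))) = Mul(Rational(1, 3), Add(Mul(a, x), Mul(8, x))) = Mul(Rational(1, 3), Add(Mul(8, x), Mul(a, x))) = Add(Mul(Rational(8, 3), x), Mul(Rational(1, 3), a, x)))
Add(-32, Mul(Mul(Add(-1, I), 4), Function('Y')(Add(Add(5, -2), 1), 1))) = Add(-32, Mul(Mul(Add(-1, 3), 4), Mul(Rational(1, 3), 1, Add(8, Add(Add(5, -2), 1))))) = Add(-32, Mul(Mul(2, 4), Mul(Rational(1, 3), 1, Add(8, Add(3, 1))))) = Add(-32, Mul(8, Mul(Rational(1, 3), 1, Add(8, 4)))) = Add(-32, Mul(8, Mul(Rational(1, 3), 1, 12))) = Add(-32, Mul(8, 4)) = Add(-32, 32) = 0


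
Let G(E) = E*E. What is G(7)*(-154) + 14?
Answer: -7532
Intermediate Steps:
G(E) = E**2
G(7)*(-154) + 14 = 7**2*(-154) + 14 = 49*(-154) + 14 = -7546 + 14 = -7532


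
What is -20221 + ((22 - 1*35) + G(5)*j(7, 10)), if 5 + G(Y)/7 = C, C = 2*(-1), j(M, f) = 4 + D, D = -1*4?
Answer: -20234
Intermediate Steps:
D = -4
j(M, f) = 0 (j(M, f) = 4 - 4 = 0)
C = -2
G(Y) = -49 (G(Y) = -35 + 7*(-2) = -35 - 14 = -49)
-20221 + ((22 - 1*35) + G(5)*j(7, 10)) = -20221 + ((22 - 1*35) - 49*0) = -20221 + ((22 - 35) + 0) = -20221 + (-13 + 0) = -20221 - 13 = -20234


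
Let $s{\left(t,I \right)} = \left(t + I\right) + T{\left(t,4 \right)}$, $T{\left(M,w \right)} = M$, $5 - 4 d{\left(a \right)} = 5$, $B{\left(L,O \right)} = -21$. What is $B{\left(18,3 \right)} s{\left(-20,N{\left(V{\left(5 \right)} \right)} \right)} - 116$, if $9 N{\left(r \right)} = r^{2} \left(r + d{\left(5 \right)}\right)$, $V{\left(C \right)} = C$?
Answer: $\frac{1297}{3} \approx 432.33$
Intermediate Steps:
$d{\left(a \right)} = 0$ ($d{\left(a \right)} = \frac{5}{4} - \frac{5}{4} = 0$)
$N{\left(r \right)} = \frac{r^{3}}{9}$ ($N{\left(r \right)} = \frac{r^{2} \left(r + 0\right)}{9} = \frac{r^{2} r}{9} = \frac{r^{3}}{9}$)
$s{\left(t,I \right)} = I + 2 t$ ($s{\left(t,I \right)} = \left(t + I\right) + t = \left(I + t\right) + t = I + 2 t$)
$B{\left(18,3 \right)} s{\left(-20,N{\left(V{\left(5 \right)} \right)} \right)} - 116 = - 21 \left(\frac{5^{3}}{9} + 2 \left(-20\right)\right) - 116 = - 21 \left(\frac{1}{9} \cdot 125 - 40\right) - 116 = - 21 \left(\frac{125}{9} - 40\right) - 116 = \left(-21\right) \left(- \frac{235}{9}\right) - 116 = \frac{1645}{3} - 116 = \frac{1297}{3}$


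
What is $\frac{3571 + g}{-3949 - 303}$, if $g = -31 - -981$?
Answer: $- \frac{4521}{4252} \approx -1.0633$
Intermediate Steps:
$g = 950$ ($g = -31 + 981 = 950$)
$\frac{3571 + g}{-3949 - 303} = \frac{3571 + 950}{-3949 - 303} = \frac{4521}{-4252} = 4521 \left(- \frac{1}{4252}\right) = - \frac{4521}{4252}$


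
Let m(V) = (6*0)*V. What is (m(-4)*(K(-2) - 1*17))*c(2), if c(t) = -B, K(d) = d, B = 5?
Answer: 0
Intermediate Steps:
c(t) = -5 (c(t) = -1*5 = -5)
m(V) = 0 (m(V) = 0*V = 0)
(m(-4)*(K(-2) - 1*17))*c(2) = (0*(-2 - 1*17))*(-5) = (0*(-2 - 17))*(-5) = (0*(-19))*(-5) = 0*(-5) = 0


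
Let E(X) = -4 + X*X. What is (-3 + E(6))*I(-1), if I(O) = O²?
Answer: 29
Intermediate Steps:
E(X) = -4 + X²
(-3 + E(6))*I(-1) = (-3 + (-4 + 6²))*(-1)² = (-3 + (-4 + 36))*1 = (-3 + 32)*1 = 29*1 = 29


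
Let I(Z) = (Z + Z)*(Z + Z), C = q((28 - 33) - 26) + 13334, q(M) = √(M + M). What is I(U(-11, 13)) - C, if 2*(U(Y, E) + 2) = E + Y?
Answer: -13330 - I*√62 ≈ -13330.0 - 7.874*I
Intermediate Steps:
U(Y, E) = -2 + E/2 + Y/2 (U(Y, E) = -2 + (E + Y)/2 = -2 + (E/2 + Y/2) = -2 + E/2 + Y/2)
q(M) = √2*√M (q(M) = √(2*M) = √2*√M)
C = 13334 + I*√62 (C = √2*√((28 - 33) - 26) + 13334 = √2*√(-5 - 26) + 13334 = √2*√(-31) + 13334 = √2*(I*√31) + 13334 = I*√62 + 13334 = 13334 + I*√62 ≈ 13334.0 + 7.874*I)
I(Z) = 4*Z² (I(Z) = (2*Z)*(2*Z) = 4*Z²)
I(U(-11, 13)) - C = 4*(-2 + (½)*13 + (½)*(-11))² - (13334 + I*√62) = 4*(-2 + 13/2 - 11/2)² + (-13334 - I*√62) = 4*(-1)² + (-13334 - I*√62) = 4*1 + (-13334 - I*√62) = 4 + (-13334 - I*√62) = -13330 - I*√62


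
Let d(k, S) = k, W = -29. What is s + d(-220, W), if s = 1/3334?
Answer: -733479/3334 ≈ -220.00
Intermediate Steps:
s = 1/3334 ≈ 0.00029994
s + d(-220, W) = 1/3334 - 220 = -733479/3334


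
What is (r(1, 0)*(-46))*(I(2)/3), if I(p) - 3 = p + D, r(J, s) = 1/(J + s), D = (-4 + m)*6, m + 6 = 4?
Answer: 1426/3 ≈ 475.33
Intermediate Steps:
m = -2 (m = -6 + 4 = -2)
D = -36 (D = (-4 - 2)*6 = -6*6 = -36)
I(p) = -33 + p (I(p) = 3 + (p - 36) = 3 + (-36 + p) = -33 + p)
(r(1, 0)*(-46))*(I(2)/3) = (-46/(1 + 0))*((-33 + 2)/3) = (-46/1)*(-31*1/3) = (1*(-46))*(-31/3) = -46*(-31/3) = 1426/3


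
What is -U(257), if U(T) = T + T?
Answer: -514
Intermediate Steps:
U(T) = 2*T
-U(257) = -2*257 = -1*514 = -514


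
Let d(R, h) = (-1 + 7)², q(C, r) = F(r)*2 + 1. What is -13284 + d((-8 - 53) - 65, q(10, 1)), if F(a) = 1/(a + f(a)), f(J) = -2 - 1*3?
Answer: -13248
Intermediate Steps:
f(J) = -5 (f(J) = -2 - 3 = -5)
F(a) = 1/(-5 + a) (F(a) = 1/(a - 5) = 1/(-5 + a))
q(C, r) = 1 + 2/(-5 + r) (q(C, r) = 2/(-5 + r) + 1 = 1 + 2/(-5 + r))
d(R, h) = 36 (d(R, h) = 6² = 36)
-13284 + d((-8 - 53) - 65, q(10, 1)) = -13284 + 36 = -13248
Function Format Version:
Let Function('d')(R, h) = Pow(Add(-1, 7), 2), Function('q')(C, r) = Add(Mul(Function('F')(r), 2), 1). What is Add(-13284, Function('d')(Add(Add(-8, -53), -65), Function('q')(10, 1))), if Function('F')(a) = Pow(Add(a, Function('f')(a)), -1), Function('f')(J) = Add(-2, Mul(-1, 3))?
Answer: -13248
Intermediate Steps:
Function('f')(J) = -5 (Function('f')(J) = Add(-2, -3) = -5)
Function('F')(a) = Pow(Add(-5, a), -1) (Function('F')(a) = Pow(Add(a, -5), -1) = Pow(Add(-5, a), -1))
Function('q')(C, r) = Add(1, Mul(2, Pow(Add(-5, r), -1))) (Function('q')(C, r) = Add(Mul(Pow(Add(-5, r), -1), 2), 1) = Add(Mul(2, Pow(Add(-5, r), -1)), 1) = Add(1, Mul(2, Pow(Add(-5, r), -1))))
Function('d')(R, h) = 36 (Function('d')(R, h) = Pow(6, 2) = 36)
Add(-13284, Function('d')(Add(Add(-8, -53), -65), Function('q')(10, 1))) = Add(-13284, 36) = -13248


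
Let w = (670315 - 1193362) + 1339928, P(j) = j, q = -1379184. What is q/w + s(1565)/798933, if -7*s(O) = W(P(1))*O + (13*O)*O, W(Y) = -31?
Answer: -4811846866702/652633187973 ≈ -7.3730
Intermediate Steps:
w = 816881 (w = -523047 + 1339928 = 816881)
s(O) = -13*O²/7 + 31*O/7 (s(O) = -(-31*O + (13*O)*O)/7 = -(-31*O + 13*O²)/7 = -13*O²/7 + 31*O/7)
q/w + s(1565)/798933 = -1379184/816881 + ((⅐)*1565*(31 - 13*1565))/798933 = -1379184*1/816881 + ((⅐)*1565*(31 - 20345))*(1/798933) = -1379184/816881 + ((⅐)*1565*(-20314))*(1/798933) = -1379184/816881 - 4541630*1/798933 = -1379184/816881 - 4541630/798933 = -4811846866702/652633187973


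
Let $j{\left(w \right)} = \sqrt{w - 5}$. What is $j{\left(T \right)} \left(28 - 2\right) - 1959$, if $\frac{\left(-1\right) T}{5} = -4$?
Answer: $-1959 + 26 \sqrt{15} \approx -1858.3$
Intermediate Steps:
$T = 20$ ($T = \left(-5\right) \left(-4\right) = 20$)
$j{\left(w \right)} = \sqrt{-5 + w}$
$j{\left(T \right)} \left(28 - 2\right) - 1959 = \sqrt{-5 + 20} \left(28 - 2\right) - 1959 = \sqrt{15} \cdot 26 - 1959 = 26 \sqrt{15} - 1959 = -1959 + 26 \sqrt{15}$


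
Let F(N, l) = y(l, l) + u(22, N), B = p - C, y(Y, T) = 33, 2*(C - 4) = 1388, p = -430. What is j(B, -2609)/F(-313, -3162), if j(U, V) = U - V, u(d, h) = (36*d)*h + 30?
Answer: -1481/247833 ≈ -0.0059758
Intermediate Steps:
C = 698 (C = 4 + (½)*1388 = 4 + 694 = 698)
B = -1128 (B = -430 - 1*698 = -430 - 698 = -1128)
u(d, h) = 30 + 36*d*h (u(d, h) = 36*d*h + 30 = 30 + 36*d*h)
F(N, l) = 63 + 792*N (F(N, l) = 33 + (30 + 36*22*N) = 33 + (30 + 792*N) = 63 + 792*N)
j(B, -2609)/F(-313, -3162) = (-1128 - 1*(-2609))/(63 + 792*(-313)) = (-1128 + 2609)/(63 - 247896) = 1481/(-247833) = 1481*(-1/247833) = -1481/247833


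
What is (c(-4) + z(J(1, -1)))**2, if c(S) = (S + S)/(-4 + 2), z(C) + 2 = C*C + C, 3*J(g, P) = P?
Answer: 256/81 ≈ 3.1605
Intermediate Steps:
J(g, P) = P/3
z(C) = -2 + C + C**2 (z(C) = -2 + (C*C + C) = -2 + (C**2 + C) = -2 + (C + C**2) = -2 + C + C**2)
c(S) = -S (c(S) = (2*S)/(-2) = (2*S)*(-1/2) = -S)
(c(-4) + z(J(1, -1)))**2 = (-1*(-4) + (-2 + (1/3)*(-1) + ((1/3)*(-1))**2))**2 = (4 + (-2 - 1/3 + (-1/3)**2))**2 = (4 + (-2 - 1/3 + 1/9))**2 = (4 - 20/9)**2 = (16/9)**2 = 256/81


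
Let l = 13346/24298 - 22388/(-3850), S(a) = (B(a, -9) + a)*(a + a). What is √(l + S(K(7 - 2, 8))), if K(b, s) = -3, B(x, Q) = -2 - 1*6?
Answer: √1583168200634713/4677365 ≈ 8.5067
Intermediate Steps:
B(x, Q) = -8 (B(x, Q) = -2 - 6 = -8)
S(a) = 2*a*(-8 + a) (S(a) = (-8 + a)*(a + a) = (-8 + a)*(2*a) = 2*a*(-8 + a))
l = 148841431/23386825 (l = 13346*(1/24298) - 22388*(-1/3850) = 6673/12149 + 11194/1925 = 148841431/23386825 ≈ 6.3643)
√(l + S(K(7 - 2, 8))) = √(148841431/23386825 + 2*(-3)*(-8 - 3)) = √(148841431/23386825 + 2*(-3)*(-11)) = √(148841431/23386825 + 66) = √(1692371881/23386825) = √1583168200634713/4677365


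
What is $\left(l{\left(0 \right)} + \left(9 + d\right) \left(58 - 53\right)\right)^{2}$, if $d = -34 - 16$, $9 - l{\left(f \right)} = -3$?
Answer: $37249$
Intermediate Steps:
$l{\left(f \right)} = 12$ ($l{\left(f \right)} = 9 - -3 = 9 + 3 = 12$)
$d = -50$ ($d = -34 - 16 = -50$)
$\left(l{\left(0 \right)} + \left(9 + d\right) \left(58 - 53\right)\right)^{2} = \left(12 + \left(9 - 50\right) \left(58 - 53\right)\right)^{2} = \left(12 - 205\right)^{2} = \left(-193\right)^{2} = 37249$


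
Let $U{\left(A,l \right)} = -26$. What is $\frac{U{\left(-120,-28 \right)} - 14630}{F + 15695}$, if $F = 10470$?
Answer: $- \frac{14656}{26165} \approx -0.56014$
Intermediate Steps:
$\frac{U{\left(-120,-28 \right)} - 14630}{F + 15695} = \frac{-26 - 14630}{10470 + 15695} = - \frac{14656}{26165}$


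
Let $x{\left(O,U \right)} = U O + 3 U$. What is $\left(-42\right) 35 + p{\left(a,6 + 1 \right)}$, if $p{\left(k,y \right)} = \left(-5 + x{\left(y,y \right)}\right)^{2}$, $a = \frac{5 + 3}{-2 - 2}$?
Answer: $2755$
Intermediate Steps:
$x{\left(O,U \right)} = 3 U + O U$ ($x{\left(O,U \right)} = O U + 3 U = 3 U + O U$)
$a = -2$ ($a = \frac{8}{-4} = 8 \left(- \frac{1}{4}\right) = -2$)
$p{\left(k,y \right)} = \left(-5 + y \left(3 + y\right)\right)^{2}$
$\left(-42\right) 35 + p{\left(a,6 + 1 \right)} = \left(-42\right) 35 + \left(-5 + \left(6 + 1\right) \left(3 + \left(6 + 1\right)\right)\right)^{2} = -1470 + \left(-5 + 7 \left(3 + 7\right)\right)^{2} = -1470 + \left(-5 + 7 \cdot 10\right)^{2} = -1470 + \left(-5 + 70\right)^{2} = -1470 + 65^{2} = -1470 + 4225 = 2755$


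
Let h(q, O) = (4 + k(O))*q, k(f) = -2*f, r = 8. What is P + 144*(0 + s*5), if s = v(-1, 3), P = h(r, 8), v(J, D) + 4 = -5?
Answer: -6576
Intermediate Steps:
v(J, D) = -9 (v(J, D) = -4 - 5 = -9)
h(q, O) = q*(4 - 2*O) (h(q, O) = (4 - 2*O)*q = q*(4 - 2*O))
P = -96 (P = 2*8*(2 - 1*8) = 2*8*(2 - 8) = 2*8*(-6) = -96)
s = -9
P + 144*(0 + s*5) = -96 + 144*(0 - 9*5) = -96 + 144*(0 - 45) = -96 + 144*(-45) = -96 - 6480 = -6576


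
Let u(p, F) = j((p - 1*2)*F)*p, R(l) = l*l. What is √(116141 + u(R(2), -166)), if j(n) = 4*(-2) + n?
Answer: √114781 ≈ 338.79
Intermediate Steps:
R(l) = l²
j(n) = -8 + n
u(p, F) = p*(-8 + F*(-2 + p)) (u(p, F) = (-8 + (p - 1*2)*F)*p = (-8 + (p - 2)*F)*p = (-8 + (-2 + p)*F)*p = (-8 + F*(-2 + p))*p = p*(-8 + F*(-2 + p)))
√(116141 + u(R(2), -166)) = √(116141 + 2²*(-8 - 166*(-2 + 2²))) = √(116141 + 4*(-8 - 166*(-2 + 4))) = √(116141 + 4*(-8 - 166*2)) = √(116141 + 4*(-8 - 332)) = √(116141 + 4*(-340)) = √(116141 - 1360) = √114781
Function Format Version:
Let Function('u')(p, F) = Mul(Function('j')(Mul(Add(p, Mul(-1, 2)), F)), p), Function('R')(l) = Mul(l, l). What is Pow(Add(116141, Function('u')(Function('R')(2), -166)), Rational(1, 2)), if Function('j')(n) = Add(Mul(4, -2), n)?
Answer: Pow(114781, Rational(1, 2)) ≈ 338.79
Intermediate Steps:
Function('R')(l) = Pow(l, 2)
Function('j')(n) = Add(-8, n)
Function('u')(p, F) = Mul(p, Add(-8, Mul(F, Add(-2, p)))) (Function('u')(p, F) = Mul(Add(-8, Mul(Add(p, Mul(-1, 2)), F)), p) = Mul(Add(-8, Mul(Add(p, -2), F)), p) = Mul(Add(-8, Mul(Add(-2, p), F)), p) = Mul(Add(-8, Mul(F, Add(-2, p))), p) = Mul(p, Add(-8, Mul(F, Add(-2, p)))))
Pow(Add(116141, Function('u')(Function('R')(2), -166)), Rational(1, 2)) = Pow(Add(116141, Mul(Pow(2, 2), Add(-8, Mul(-166, Add(-2, Pow(2, 2)))))), Rational(1, 2)) = Pow(Add(116141, Mul(4, Add(-8, Mul(-166, Add(-2, 4))))), Rational(1, 2)) = Pow(Add(116141, Mul(4, Add(-8, Mul(-166, 2)))), Rational(1, 2)) = Pow(Add(116141, Mul(4, Add(-8, -332))), Rational(1, 2)) = Pow(Add(116141, Mul(4, -340)), Rational(1, 2)) = Pow(Add(116141, -1360), Rational(1, 2)) = Pow(114781, Rational(1, 2))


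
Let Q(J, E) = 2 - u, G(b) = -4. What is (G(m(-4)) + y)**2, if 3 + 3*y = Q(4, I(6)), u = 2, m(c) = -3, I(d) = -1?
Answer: 25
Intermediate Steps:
Q(J, E) = 0 (Q(J, E) = 2 - 1*2 = 2 - 2 = 0)
y = -1 (y = -1 + (1/3)*0 = -1 + 0 = -1)
(G(m(-4)) + y)**2 = (-4 - 1)**2 = (-5)**2 = 25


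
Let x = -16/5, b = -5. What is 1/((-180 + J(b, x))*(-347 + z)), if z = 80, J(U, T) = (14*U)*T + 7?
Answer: -1/13617 ≈ -7.3438e-5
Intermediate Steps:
x = -16/5 (x = -16*1/5 = -16/5 ≈ -3.2000)
J(U, T) = 7 + 14*T*U (J(U, T) = 14*T*U + 7 = 7 + 14*T*U)
1/((-180 + J(b, x))*(-347 + z)) = 1/((-180 + (7 + 14*(-16/5)*(-5)))*(-347 + 80)) = 1/((-180 + (7 + 224))*(-267)) = 1/((-180 + 231)*(-267)) = 1/(51*(-267)) = 1/(-13617) = -1/13617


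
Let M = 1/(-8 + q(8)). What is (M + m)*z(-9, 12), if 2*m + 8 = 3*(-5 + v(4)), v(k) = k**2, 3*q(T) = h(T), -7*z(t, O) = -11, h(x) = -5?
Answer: 7909/406 ≈ 19.480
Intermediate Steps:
z(t, O) = 11/7 (z(t, O) = -1/7*(-11) = 11/7)
q(T) = -5/3 (q(T) = (1/3)*(-5) = -5/3)
M = -3/29 (M = 1/(-8 - 5/3) = 1/(-29/3) = -3/29 ≈ -0.10345)
m = 25/2 (m = -4 + (3*(-5 + 4**2))/2 = -4 + (3*(-5 + 16))/2 = -4 + (3*11)/2 = -4 + (1/2)*33 = -4 + 33/2 = 25/2 ≈ 12.500)
(M + m)*z(-9, 12) = (-3/29 + 25/2)*(11/7) = (719/58)*(11/7) = 7909/406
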